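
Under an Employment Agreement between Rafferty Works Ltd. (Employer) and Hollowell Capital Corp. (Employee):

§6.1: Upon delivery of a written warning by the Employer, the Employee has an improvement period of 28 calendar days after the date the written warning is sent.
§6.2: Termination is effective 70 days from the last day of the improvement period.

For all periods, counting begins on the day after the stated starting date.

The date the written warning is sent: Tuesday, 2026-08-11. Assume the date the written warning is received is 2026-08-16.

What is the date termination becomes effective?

The last day of the improvement period: 2026-08-11 + 28 days = 2026-09-08.
The date termination becomes effective: 70 calendar days after 2026-09-08 is 2026-11-17.

2026-11-17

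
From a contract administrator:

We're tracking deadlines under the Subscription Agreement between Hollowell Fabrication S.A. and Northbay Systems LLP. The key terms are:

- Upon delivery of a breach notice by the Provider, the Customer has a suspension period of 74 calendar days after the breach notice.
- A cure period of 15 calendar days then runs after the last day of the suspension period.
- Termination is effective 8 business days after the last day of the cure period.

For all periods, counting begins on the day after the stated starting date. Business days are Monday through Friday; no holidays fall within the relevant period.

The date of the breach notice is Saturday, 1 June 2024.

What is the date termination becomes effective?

10 September 2024

The last day of the suspension period: 74 calendar days after 1 June 2024 is 14 August 2024.
The last day of the cure period: 14 August 2024 + 15 days = 29 August 2024.
The date termination becomes effective: 8 business days after Thursday, 29 August 2024, skipping weekends — Aug 30, Sep 2, Sep 3, Sep 4, Sep 5, Sep 6, Sep 9, Sep 10 — lands on Tuesday, 10 September 2024.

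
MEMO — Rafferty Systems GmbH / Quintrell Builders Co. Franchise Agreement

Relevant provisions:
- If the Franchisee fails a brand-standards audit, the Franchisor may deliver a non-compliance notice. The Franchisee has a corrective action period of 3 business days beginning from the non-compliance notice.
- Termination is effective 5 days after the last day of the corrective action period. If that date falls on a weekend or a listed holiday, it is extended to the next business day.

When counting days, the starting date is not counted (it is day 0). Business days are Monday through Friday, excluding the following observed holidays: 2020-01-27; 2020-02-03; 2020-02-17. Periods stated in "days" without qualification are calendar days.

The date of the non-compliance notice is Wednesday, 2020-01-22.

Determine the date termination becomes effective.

2020-02-04

From Wednesday, 2020-01-22, 3 business days (Jan 23, Jan 24, Jan 28, skipping weekends and the listed holiday on Jan 27) brings us to Tuesday, 2020-01-28, which is the last day of the corrective action period.
The date termination becomes effective: 2020-01-28 + 5 days = 2020-02-02. That falls on a Sunday, so it rolls to the next business day, Tuesday, 2020-02-04.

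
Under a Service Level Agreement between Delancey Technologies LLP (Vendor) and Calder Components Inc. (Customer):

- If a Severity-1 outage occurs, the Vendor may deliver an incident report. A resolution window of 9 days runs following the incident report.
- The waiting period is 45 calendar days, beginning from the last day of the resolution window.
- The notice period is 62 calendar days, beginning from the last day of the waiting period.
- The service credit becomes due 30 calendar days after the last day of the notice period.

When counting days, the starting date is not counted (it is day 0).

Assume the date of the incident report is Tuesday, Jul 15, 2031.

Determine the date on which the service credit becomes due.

Dec 8, 2031

The last day of the resolution window: 9 calendar days after Jul 15, 2031 is Jul 24, 2031.
The last day of the waiting period: Jul 24, 2031 + 45 days = Sep 7, 2031.
Adding 62 calendar days to Sep 7, 2031 gives Nov 8, 2031, which is the last day of the notice period.
The date on which the service credit becomes due: 30 calendar days after Nov 8, 2031 is Dec 8, 2031.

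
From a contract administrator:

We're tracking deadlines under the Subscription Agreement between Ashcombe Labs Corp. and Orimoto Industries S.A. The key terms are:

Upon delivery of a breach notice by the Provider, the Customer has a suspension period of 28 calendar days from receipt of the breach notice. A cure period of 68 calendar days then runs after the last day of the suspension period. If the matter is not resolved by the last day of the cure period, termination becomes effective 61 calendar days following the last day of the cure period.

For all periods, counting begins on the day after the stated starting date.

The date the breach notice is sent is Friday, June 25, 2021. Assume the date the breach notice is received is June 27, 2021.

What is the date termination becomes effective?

Adding 28 calendar days to June 27, 2021 gives July 25, 2021, which is the last day of the suspension period.
Adding 68 calendar days to July 25, 2021 gives October 1, 2021, which is the last day of the cure period.
The date termination becomes effective: October 1, 2021 + 61 days = December 1, 2021.

December 1, 2021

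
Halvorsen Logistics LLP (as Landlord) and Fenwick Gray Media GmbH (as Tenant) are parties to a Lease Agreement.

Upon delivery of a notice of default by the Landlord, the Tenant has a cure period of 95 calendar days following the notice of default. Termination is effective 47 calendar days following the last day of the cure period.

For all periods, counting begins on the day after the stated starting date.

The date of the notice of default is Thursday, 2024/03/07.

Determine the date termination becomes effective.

The last day of the cure period: 95 calendar days after 2024/03/07 is 2024/06/10.
The date termination becomes effective: 2024/06/10 + 47 days = 2024/07/27.

2024/07/27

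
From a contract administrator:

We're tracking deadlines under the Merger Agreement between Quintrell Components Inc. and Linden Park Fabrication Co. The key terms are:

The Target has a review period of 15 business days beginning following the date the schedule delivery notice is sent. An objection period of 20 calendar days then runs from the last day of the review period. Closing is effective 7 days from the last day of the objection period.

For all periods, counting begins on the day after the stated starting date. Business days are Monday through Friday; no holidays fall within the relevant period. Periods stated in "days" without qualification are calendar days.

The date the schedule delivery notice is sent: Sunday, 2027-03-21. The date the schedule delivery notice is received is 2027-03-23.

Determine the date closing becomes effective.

2027-05-06

The last day of the review period: counting 15 business days from Sunday, 2027-03-21 (Mar 22, Mar 23, Mar 24, Mar 25, …, Apr 7, Apr 8, Apr 9, skipping weekends) reaches Friday, 2027-04-09.
The last day of the objection period: 20 calendar days after 2027-04-09 is 2027-04-29.
The date closing becomes effective: 7 calendar days after 2027-04-29 is 2027-05-06.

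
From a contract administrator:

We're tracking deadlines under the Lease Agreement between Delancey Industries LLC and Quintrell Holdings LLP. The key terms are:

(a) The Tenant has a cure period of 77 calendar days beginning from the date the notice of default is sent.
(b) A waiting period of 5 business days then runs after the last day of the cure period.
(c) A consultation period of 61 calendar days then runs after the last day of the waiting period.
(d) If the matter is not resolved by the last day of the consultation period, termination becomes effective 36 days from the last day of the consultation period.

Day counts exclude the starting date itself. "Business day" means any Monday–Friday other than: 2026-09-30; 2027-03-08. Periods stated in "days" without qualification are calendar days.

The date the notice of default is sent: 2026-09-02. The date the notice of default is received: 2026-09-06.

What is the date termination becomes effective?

Adding 77 calendar days to 2026-09-02 gives 2026-11-18, which is the last day of the cure period.
The last day of the waiting period: 5 business days after Wednesday, 2026-11-18, skipping weekends — Nov 19, Nov 20, Nov 23, Nov 24, Nov 25 — lands on Wednesday, 2026-11-25.
The last day of the consultation period: 61 calendar days after 2026-11-25 is 2027-01-25.
The date termination becomes effective: 36 calendar days after 2027-01-25 is 2027-03-02.

2027-03-02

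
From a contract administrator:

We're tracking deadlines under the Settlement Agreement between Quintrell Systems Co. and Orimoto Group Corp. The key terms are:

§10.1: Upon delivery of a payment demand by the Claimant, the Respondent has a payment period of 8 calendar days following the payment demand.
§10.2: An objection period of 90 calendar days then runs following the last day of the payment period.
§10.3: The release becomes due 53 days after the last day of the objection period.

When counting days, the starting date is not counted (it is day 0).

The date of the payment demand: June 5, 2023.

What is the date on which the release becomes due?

November 3, 2023

The last day of the payment period: 8 calendar days after June 5, 2023 is June 13, 2023.
The last day of the objection period: June 13, 2023 + 90 days = September 11, 2023.
Adding 53 calendar days to September 11, 2023 gives November 3, 2023, which is the date on which the release becomes due.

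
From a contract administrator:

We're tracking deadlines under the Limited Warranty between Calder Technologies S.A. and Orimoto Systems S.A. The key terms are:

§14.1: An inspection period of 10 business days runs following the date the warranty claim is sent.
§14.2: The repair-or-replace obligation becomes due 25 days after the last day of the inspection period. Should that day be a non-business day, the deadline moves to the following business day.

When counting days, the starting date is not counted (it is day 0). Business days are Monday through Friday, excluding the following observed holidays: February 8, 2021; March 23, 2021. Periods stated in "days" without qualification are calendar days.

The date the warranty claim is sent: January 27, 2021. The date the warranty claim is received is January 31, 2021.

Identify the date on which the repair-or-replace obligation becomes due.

March 8, 2021

The last day of the inspection period: 10 business days after Wednesday, January 27, 2021, skipping weekends and the listed holiday on Feb 8 — Jan 28, Jan 29, Feb 1, Feb 2, Feb 3, Feb 4, Feb 5, Feb 9, Feb 10, Feb 11 — lands on Thursday, February 11, 2021.
The date on which the repair-or-replace obligation becomes due: February 11, 2021 + 25 days = March 8, 2021. March 8, 2021 is a Monday and is not a listed holiday, so no roll-forward applies.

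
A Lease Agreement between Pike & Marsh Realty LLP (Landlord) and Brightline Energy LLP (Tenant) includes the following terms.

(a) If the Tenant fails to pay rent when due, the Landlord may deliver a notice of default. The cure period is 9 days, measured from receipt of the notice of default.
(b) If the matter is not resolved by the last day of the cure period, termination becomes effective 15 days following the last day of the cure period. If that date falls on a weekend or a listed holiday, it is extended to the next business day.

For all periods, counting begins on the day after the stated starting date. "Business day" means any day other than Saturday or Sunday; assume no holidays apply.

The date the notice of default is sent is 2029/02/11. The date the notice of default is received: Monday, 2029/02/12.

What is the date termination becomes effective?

The last day of the cure period: 2029/02/12 + 9 days = 2029/02/21.
Adding 15 calendar days to 2029/02/21 gives 2029/03/08, which is the date termination becomes effective. 2029/03/08 is a Thursday, so no roll-forward applies.

2029/03/08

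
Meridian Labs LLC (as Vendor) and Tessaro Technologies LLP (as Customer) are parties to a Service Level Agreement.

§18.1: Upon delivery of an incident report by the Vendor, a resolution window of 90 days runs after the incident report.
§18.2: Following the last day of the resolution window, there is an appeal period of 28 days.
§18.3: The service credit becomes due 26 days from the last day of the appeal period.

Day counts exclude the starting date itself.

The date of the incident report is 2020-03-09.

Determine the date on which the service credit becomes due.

2020-07-31

Adding 90 calendar days to 2020-03-09 gives 2020-06-07, which is the last day of the resolution window.
Adding 28 calendar days to 2020-06-07 gives 2020-07-05, which is the last day of the appeal period.
The date on which the service credit becomes due: 2020-07-05 + 26 days = 2020-07-31.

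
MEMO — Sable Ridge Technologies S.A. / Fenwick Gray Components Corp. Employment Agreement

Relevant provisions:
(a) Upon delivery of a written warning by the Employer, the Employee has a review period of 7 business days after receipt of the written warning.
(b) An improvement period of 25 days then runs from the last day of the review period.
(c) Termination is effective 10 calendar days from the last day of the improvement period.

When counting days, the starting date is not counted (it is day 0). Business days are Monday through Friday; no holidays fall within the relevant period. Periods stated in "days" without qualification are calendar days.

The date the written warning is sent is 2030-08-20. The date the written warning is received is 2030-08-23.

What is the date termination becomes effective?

The last day of the review period: counting 7 business days from Friday, 2030-08-23 (Aug 26, Aug 27, Aug 28, Aug 29, Aug 30, Sep 2, Sep 3, skipping weekends) reaches Tuesday, 2030-09-03.
The last day of the improvement period: 25 calendar days after 2030-09-03 is 2030-09-28.
The date termination becomes effective: 10 calendar days after 2030-09-28 is 2030-10-08.

2030-10-08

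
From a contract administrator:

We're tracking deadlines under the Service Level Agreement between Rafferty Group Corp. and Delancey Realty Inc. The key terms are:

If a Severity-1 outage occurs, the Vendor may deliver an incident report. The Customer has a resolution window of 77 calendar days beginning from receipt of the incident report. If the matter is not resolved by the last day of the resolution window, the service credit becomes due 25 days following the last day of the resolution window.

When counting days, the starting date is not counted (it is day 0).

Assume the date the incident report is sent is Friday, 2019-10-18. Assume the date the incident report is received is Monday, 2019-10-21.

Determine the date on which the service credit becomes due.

2020-01-31

The last day of the resolution window: 77 calendar days after 2019-10-21 is 2020-01-06.
The date on which the service credit becomes due: 25 calendar days after 2020-01-06 is 2020-01-31.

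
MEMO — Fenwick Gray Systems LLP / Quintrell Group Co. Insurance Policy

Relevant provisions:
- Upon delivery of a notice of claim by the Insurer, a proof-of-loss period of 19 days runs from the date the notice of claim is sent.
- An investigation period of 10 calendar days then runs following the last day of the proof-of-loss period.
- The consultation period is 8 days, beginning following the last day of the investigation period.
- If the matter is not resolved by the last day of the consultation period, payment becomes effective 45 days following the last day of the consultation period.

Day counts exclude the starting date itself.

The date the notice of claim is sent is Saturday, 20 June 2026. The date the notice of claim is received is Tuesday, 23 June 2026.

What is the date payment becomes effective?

The last day of the proof-of-loss period: 20 June 2026 + 19 days = 9 July 2026.
The last day of the investigation period: 10 calendar days after 9 July 2026 is 19 July 2026.
Adding 8 calendar days to 19 July 2026 gives 27 July 2026, which is the last day of the consultation period.
The date payment becomes effective: 45 calendar days after 27 July 2026 is 10 September 2026.

10 September 2026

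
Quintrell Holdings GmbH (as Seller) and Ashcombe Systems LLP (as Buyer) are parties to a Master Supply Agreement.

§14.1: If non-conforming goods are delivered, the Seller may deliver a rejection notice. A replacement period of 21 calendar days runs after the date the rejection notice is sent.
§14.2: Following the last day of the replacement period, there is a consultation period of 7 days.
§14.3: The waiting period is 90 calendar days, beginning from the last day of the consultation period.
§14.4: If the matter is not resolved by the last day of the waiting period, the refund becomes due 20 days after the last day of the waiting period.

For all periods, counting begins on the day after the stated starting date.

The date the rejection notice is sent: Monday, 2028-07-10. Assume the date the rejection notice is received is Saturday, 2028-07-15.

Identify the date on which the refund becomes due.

The last day of the replacement period: 2028-07-10 + 21 days = 2028-07-31.
The last day of the consultation period: 7 calendar days after 2028-07-31 is 2028-08-07.
The last day of the waiting period: 2028-08-07 + 90 days = 2028-11-05.
Adding 20 calendar days to 2028-11-05 gives 2028-11-25, which is the date on which the refund becomes due.

2028-11-25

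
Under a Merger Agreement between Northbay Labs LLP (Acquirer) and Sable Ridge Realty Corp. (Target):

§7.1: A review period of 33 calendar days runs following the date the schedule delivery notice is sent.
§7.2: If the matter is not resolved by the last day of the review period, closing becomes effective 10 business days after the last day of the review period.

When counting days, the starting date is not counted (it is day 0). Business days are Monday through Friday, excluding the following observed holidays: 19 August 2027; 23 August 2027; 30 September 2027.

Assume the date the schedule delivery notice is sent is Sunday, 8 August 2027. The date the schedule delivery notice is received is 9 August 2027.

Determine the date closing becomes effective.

24 September 2027

The last day of the review period: 8 August 2027 + 33 days = 10 September 2027.
The date closing becomes effective: 10 business days after Friday, 10 September 2027, skipping weekends — Sep 13, Sep 14, Sep 15, Sep 16, Sep 17, Sep 20, Sep 21, Sep 22, Sep 23, Sep 24 — lands on Friday, 24 September 2027.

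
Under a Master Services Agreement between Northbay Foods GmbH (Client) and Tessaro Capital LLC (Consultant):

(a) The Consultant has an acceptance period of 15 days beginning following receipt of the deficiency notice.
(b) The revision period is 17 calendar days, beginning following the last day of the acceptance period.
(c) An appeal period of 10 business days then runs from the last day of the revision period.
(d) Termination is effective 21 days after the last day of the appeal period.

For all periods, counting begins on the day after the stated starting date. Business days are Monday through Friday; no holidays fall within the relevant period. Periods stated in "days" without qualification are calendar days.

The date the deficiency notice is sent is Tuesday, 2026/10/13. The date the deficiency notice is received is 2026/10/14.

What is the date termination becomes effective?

Adding 15 calendar days to 2026/10/14 gives 2026/10/29, which is the last day of the acceptance period.
The last day of the revision period: 2026/10/29 + 17 days = 2026/11/15.
The last day of the appeal period: 10 business days after Sunday, 2026/11/15, skipping weekends — Nov 16, Nov 17, Nov 18, Nov 19, Nov 20, Nov 23, Nov 24, Nov 25, Nov 26, Nov 27 — lands on Friday, 2026/11/27.
The date termination becomes effective: 2026/11/27 + 21 days = 2026/12/18.

2026/12/18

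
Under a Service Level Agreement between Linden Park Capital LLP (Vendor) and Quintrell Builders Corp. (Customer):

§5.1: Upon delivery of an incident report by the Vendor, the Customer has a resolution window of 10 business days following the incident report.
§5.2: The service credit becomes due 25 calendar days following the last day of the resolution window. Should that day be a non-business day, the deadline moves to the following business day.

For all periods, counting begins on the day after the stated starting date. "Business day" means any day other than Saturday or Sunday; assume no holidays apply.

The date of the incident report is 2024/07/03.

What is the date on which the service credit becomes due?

From Wednesday, 2024/07/03, 10 business days (Jul 4, Jul 5, Jul 8, Jul 9, Jul 10, Jul 11, Jul 12, Jul 15, Jul 16, Jul 17, skipping weekends) brings us to Wednesday, 2024/07/17, which is the last day of the resolution window.
The date on which the service credit becomes due: 25 calendar days after 2024/07/17 is 2024/08/11. That falls on a Sunday, so it rolls to the next business day, Monday, 2024/08/12.

2024/08/12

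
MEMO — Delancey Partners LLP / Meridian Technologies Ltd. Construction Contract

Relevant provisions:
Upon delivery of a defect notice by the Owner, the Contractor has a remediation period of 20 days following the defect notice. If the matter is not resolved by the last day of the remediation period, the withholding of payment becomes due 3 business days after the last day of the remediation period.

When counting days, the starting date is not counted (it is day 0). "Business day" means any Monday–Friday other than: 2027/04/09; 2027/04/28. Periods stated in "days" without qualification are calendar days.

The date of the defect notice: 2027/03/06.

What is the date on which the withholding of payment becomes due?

2027/03/31

The last day of the remediation period: 20 calendar days after 2027/03/06 is 2027/03/26.
The date on which the withholding of payment becomes due: 3 business days after Friday, 2027/03/26, skipping weekends — Mar 29, Mar 30, Mar 31 — lands on Wednesday, 2027/03/31.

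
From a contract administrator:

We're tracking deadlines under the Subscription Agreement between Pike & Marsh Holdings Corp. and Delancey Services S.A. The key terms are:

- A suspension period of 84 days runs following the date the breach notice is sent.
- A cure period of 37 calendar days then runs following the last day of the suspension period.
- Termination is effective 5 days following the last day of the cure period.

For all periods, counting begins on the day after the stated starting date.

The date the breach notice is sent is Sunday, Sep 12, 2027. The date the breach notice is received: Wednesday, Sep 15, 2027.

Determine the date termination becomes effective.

Jan 16, 2028

The last day of the suspension period: Sep 12, 2027 + 84 days = Dec 5, 2027.
The last day of the cure period: Dec 5, 2027 + 37 days = Jan 11, 2028.
The date termination becomes effective: Jan 11, 2028 + 5 days = Jan 16, 2028.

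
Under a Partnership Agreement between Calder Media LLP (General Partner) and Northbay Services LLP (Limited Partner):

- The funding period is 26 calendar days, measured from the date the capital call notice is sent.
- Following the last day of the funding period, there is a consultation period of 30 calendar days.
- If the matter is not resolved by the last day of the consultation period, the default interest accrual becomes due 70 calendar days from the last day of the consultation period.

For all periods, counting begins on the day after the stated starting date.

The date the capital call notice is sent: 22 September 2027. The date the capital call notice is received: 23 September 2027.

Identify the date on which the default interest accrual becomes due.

The last day of the funding period: 22 September 2027 + 26 days = 18 October 2027.
The last day of the consultation period: 30 calendar days after 18 October 2027 is 17 November 2027.
The date on which the default interest accrual becomes due: 17 November 2027 + 70 days = 26 January 2028.

26 January 2028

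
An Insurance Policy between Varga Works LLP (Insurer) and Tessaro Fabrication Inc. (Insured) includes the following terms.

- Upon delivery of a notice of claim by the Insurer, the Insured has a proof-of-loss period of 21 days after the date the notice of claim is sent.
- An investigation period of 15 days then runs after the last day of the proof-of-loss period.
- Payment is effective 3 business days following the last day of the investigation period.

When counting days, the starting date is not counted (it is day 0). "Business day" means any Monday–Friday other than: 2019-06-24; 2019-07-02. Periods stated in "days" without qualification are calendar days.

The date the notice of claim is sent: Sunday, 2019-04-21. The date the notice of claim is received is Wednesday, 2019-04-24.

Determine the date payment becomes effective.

The last day of the proof-of-loss period: 21 calendar days after 2019-04-21 is 2019-05-12.
The last day of the investigation period: 2019-05-12 + 15 days = 2019-05-27.
The date payment becomes effective: 3 business days after Monday, 2019-05-27, skipping weekends — May 28, May 29, May 30 — lands on Thursday, 2019-05-30.

2019-05-30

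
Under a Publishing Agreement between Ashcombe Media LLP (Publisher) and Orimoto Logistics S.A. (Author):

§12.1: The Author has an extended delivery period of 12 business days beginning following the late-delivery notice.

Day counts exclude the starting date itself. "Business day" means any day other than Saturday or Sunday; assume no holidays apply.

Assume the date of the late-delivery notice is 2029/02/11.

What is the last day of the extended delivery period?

The last day of the extended delivery period: counting 12 business days from Sunday, 2029/02/11 (Feb 12, Feb 13, Feb 14, Feb 15, …, Feb 23, Feb 26, Feb 27, skipping weekends) reaches Tuesday, 2029/02/27.

2029/02/27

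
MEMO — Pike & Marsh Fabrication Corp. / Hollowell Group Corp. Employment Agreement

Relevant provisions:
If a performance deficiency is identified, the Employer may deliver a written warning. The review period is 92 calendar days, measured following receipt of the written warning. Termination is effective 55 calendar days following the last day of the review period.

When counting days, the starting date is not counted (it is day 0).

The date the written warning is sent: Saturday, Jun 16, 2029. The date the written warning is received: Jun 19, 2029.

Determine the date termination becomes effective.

Nov 13, 2029

The last day of the review period: 92 calendar days after Jun 19, 2029 is Sep 19, 2029.
The date termination becomes effective: Sep 19, 2029 + 55 days = Nov 13, 2029.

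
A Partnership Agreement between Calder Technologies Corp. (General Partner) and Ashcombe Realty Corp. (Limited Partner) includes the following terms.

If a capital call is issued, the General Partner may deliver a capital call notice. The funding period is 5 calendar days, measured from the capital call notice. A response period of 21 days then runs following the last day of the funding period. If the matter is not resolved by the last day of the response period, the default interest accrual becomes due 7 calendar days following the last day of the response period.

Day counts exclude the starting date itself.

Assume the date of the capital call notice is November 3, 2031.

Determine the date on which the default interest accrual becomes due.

Adding 5 calendar days to November 3, 2031 gives November 8, 2031, which is the last day of the funding period.
The last day of the response period: 21 calendar days after November 8, 2031 is November 29, 2031.
The date on which the default interest accrual becomes due: 7 calendar days after November 29, 2031 is December 6, 2031.

December 6, 2031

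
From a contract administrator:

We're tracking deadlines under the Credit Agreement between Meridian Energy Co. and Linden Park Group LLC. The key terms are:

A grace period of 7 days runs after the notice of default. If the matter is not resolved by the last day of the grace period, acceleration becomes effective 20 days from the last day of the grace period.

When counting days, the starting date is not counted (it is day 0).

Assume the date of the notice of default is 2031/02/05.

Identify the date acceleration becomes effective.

2031/03/04

The last day of the grace period: 7 calendar days after 2031/02/05 is 2031/02/12.
Adding 20 calendar days to 2031/02/12 gives 2031/03/04, which is the date acceleration becomes effective.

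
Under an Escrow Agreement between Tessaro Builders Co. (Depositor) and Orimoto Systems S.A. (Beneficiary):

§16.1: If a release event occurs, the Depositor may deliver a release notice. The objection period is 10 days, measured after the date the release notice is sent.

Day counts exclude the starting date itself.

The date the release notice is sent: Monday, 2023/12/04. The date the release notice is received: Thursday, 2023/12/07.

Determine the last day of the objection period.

2023/12/14

Adding 10 calendar days to 2023/12/04 gives 2023/12/14, which is the last day of the objection period.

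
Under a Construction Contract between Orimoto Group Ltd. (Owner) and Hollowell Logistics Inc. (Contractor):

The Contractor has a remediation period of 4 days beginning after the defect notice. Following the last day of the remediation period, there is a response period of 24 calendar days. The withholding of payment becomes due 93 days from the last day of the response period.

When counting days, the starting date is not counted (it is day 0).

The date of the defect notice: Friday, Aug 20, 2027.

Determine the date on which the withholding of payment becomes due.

Dec 19, 2027

Adding 4 calendar days to Aug 20, 2027 gives Aug 24, 2027, which is the last day of the remediation period.
The last day of the response period: 24 calendar days after Aug 24, 2027 is Sep 17, 2027.
The date on which the withholding of payment becomes due: 93 calendar days after Sep 17, 2027 is Dec 19, 2027.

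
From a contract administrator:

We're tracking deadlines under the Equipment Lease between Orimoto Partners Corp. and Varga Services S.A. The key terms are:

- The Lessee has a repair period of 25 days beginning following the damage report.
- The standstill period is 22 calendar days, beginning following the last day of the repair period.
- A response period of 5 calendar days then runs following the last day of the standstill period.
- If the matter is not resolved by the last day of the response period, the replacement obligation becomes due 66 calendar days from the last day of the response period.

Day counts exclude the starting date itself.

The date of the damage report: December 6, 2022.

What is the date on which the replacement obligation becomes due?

April 3, 2023

Adding 25 calendar days to December 6, 2022 gives December 31, 2022, which is the last day of the repair period.
Adding 22 calendar days to December 31, 2022 gives January 22, 2023, which is the last day of the standstill period.
The last day of the response period: January 22, 2023 + 5 days = January 27, 2023.
The date on which the replacement obligation becomes due: 66 calendar days after January 27, 2023 is April 3, 2023.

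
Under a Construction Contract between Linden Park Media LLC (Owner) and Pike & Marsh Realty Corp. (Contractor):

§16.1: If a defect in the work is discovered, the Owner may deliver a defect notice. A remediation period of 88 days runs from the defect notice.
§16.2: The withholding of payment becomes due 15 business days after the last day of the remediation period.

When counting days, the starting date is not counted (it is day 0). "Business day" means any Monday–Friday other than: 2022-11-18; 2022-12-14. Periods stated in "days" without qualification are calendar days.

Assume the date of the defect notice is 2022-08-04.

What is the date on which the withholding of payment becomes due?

The last day of the remediation period: 2022-08-04 + 88 days = 2022-10-31.
The date on which the withholding of payment becomes due: 15 business days after Monday, 2022-10-31, skipping weekends and the listed holiday on Nov 18 — Nov 1, Nov 2, Nov 3, Nov 4, …, Nov 17, Nov 21, Nov 22 — lands on Tuesday, 2022-11-22.

2022-11-22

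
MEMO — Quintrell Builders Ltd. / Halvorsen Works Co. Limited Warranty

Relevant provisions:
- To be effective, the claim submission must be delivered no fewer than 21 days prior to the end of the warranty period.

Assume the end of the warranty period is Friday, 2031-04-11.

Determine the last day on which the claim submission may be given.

Counting back 21 calendar days from 2031-04-11 gives 2031-03-21.

2031-03-21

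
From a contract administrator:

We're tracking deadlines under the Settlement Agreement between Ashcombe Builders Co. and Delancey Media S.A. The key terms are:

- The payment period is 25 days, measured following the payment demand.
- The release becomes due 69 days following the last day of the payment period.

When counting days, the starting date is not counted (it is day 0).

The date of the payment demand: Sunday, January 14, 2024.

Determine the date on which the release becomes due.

Adding 25 calendar days to January 14, 2024 gives February 8, 2024, which is the last day of the payment period.
The date on which the release becomes due: 69 calendar days after February 8, 2024 is April 17, 2024.

April 17, 2024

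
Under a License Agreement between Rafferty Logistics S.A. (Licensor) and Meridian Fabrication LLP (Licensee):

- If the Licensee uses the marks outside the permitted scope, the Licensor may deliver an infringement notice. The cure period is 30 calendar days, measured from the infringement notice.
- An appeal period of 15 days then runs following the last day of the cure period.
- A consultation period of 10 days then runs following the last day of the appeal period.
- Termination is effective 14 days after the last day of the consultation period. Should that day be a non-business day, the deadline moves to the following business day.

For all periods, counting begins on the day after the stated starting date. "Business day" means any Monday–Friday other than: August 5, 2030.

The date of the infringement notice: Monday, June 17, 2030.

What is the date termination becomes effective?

The last day of the cure period: June 17, 2030 + 30 days = July 17, 2030.
The last day of the appeal period: July 17, 2030 + 15 days = August 1, 2030.
The last day of the consultation period: August 1, 2030 + 10 days = August 11, 2030.
The date termination becomes effective: August 11, 2030 + 14 days = August 25, 2030. That falls on a Sunday, so it rolls to the next business day, Monday, August 26, 2030.

August 26, 2030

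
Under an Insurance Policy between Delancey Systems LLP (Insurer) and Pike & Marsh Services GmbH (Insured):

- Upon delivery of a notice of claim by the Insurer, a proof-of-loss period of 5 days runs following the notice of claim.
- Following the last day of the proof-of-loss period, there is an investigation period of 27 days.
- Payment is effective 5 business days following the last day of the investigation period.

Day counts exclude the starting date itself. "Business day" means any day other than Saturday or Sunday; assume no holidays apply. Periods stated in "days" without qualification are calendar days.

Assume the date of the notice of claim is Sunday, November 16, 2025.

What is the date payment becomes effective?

December 25, 2025

The last day of the proof-of-loss period: November 16, 2025 + 5 days = November 21, 2025.
The last day of the investigation period: 27 calendar days after November 21, 2025 is December 18, 2025.
The date payment becomes effective: counting 5 business days from Thursday, December 18, 2025 (Dec 19, Dec 22, Dec 23, Dec 24, Dec 25, skipping weekends) reaches Thursday, December 25, 2025.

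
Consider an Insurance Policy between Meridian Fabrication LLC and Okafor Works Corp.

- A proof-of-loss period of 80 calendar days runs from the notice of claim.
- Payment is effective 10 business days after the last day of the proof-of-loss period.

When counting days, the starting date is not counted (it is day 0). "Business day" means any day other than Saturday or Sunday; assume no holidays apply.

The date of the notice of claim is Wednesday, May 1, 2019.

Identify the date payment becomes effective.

Aug 2, 2019

The last day of the proof-of-loss period: 80 calendar days after May 1, 2019 is Jul 20, 2019.
From Saturday, Jul 20, 2019, 10 business days (Jul 22, Jul 23, Jul 24, Jul 25, Jul 26, Jul 29, Jul 30, Jul 31, Aug 1, Aug 2, skipping weekends) brings us to Friday, Aug 2, 2019, which is the date payment becomes effective.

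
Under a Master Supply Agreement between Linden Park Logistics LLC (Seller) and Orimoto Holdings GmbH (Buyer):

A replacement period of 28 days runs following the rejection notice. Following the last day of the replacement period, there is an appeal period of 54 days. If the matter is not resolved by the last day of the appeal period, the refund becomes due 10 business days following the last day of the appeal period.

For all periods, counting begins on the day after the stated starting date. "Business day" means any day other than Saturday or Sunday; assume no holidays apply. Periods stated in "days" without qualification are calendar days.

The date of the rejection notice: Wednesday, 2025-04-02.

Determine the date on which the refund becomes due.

2025-07-07

Adding 28 calendar days to 2025-04-02 gives 2025-04-30, which is the last day of the replacement period.
Adding 54 calendar days to 2025-04-30 gives 2025-06-23, which is the last day of the appeal period.
From Monday, 2025-06-23, 10 business days (Jun 24, Jun 25, Jun 26, Jun 27, Jun 30, Jul 1, Jul 2, Jul 3, Jul 4, Jul 7, skipping weekends) brings us to Monday, 2025-07-07, which is the date on which the refund becomes due.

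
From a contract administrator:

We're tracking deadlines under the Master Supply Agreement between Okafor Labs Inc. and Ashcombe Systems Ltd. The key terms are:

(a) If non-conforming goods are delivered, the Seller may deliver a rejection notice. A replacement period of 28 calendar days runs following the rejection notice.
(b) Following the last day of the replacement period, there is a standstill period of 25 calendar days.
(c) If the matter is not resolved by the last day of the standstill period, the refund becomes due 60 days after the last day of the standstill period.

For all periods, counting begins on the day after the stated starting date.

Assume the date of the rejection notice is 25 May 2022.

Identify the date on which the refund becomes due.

15 September 2022

The last day of the replacement period: 28 calendar days after 25 May 2022 is 22 June 2022.
Adding 25 calendar days to 22 June 2022 gives 17 July 2022, which is the last day of the standstill period.
The date on which the refund becomes due: 17 July 2022 + 60 days = 15 September 2022.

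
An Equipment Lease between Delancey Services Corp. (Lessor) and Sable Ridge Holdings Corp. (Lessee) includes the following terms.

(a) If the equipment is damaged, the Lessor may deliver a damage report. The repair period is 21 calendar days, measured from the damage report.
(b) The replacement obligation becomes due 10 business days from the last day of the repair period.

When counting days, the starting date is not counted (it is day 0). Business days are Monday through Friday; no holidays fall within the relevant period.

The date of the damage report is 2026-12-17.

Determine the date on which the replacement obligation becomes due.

2027-01-21

Adding 21 calendar days to 2026-12-17 gives 2027-01-07, which is the last day of the repair period.
The date on which the replacement obligation becomes due: counting 10 business days from Thursday, 2027-01-07 (Jan 8, Jan 11, Jan 12, Jan 13, Jan 14, Jan 15, Jan 18, Jan 19, Jan 20, Jan 21, skipping weekends) reaches Thursday, 2027-01-21.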